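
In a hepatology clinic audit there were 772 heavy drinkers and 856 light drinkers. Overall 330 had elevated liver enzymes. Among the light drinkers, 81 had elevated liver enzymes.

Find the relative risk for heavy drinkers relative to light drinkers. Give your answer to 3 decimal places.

RR = 3.409

heavy drinkers with the outcome: 330 − 81 = 249
heavy drinkers without the outcome: 772 − 249 = 523
light drinkers without the outcome: 856 − 81 = 775
risk, heavy drinkers = 249/772 = 0.3225
risk, light drinkers = 81/856 = 0.0946
RR = 0.3225 / 0.0946 = 3.409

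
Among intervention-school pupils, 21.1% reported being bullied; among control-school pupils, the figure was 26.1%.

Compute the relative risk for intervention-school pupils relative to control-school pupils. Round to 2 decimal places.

RR = 0.2110 / 0.2610 = 0.81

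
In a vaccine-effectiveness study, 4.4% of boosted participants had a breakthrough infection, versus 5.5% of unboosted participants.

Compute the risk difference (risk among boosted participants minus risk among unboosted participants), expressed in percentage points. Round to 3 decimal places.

risk difference = 0.04400 − 0.05500 = -0.01100 → -1.100 percentage points

RD: -1.100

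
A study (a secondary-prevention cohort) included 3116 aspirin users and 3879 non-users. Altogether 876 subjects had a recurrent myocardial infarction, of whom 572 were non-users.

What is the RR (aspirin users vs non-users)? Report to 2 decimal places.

aspirin users with the outcome: 876 − 572 = 304
aspirin users without the outcome: 3116 − 304 = 2812
non-users without the outcome: 3879 − 572 = 3307
risk, aspirin users = 304/3116 = 0.0976
risk, non-users = 572/3879 = 0.1475
RR = 0.0976 / 0.1475 = 0.66

RR: 0.66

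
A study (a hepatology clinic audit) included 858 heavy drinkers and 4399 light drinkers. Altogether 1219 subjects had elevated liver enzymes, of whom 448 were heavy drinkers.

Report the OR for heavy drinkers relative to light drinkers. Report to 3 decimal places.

OR ≈ 5.142

heavy drinkers without the outcome: 858 − 448 = 410
light drinkers with the outcome: 1219 − 448 = 771
light drinkers without the outcome: 4399 − 771 = 3628
OR = (448 × 3628) / (410 × 771) = 1625344/316110 ≈ 5.142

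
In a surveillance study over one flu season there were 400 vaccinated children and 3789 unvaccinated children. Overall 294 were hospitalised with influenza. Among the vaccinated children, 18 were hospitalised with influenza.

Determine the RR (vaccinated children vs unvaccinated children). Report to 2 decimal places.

0.62

vaccinated children without the outcome: 400 − 18 = 382
unvaccinated children with the outcome: 294 − 18 = 276
unvaccinated children without the outcome: 3789 − 276 = 3513
risk, vaccinated children = 18/400 = 0.04500
risk, unvaccinated children = 276/3789 = 0.07284
RR = 0.04500 / 0.07284 = 0.62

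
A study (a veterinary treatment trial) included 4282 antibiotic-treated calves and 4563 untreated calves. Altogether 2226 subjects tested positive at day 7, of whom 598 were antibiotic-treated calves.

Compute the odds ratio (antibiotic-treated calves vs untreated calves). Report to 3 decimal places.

antibiotic-treated calves without the outcome: 4282 − 598 = 3684
untreated calves with the outcome: 2226 − 598 = 1628
untreated calves without the outcome: 4563 − 1628 = 2935
OR = (598 × 2935) / (3684 × 1628) = 1755130/5997552 ≈ 0.293

OR ≈ 0.293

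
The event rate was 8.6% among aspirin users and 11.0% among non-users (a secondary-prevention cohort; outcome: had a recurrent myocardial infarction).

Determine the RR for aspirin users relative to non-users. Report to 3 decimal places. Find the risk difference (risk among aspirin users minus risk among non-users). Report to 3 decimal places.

RR = 0.782; RD = -0.024

RR = 0.0860 / 0.1100 = 0.782
risk difference = 0.0860 − 0.1100 = -0.024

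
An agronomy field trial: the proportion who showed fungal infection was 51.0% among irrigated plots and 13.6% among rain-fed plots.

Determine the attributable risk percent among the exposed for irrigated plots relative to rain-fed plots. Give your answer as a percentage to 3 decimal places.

AR% = (0.5100 − 0.1360) / 0.5100 = 0.7333 → 73.333%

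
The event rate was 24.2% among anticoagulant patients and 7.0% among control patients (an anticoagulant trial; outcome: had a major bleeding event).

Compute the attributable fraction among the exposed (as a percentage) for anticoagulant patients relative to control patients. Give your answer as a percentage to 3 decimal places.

AR% = (0.2420 − 0.0700) / 0.2420 = 0.7107 → 71.074%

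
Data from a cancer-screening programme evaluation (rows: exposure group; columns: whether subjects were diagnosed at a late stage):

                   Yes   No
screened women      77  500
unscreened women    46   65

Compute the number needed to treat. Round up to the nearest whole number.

risk, screened women = 77/577 = 0.133449
risk, unscreened women = 46/111 = 0.414414
absolute risk difference = 0.280966
1 / 0.280966 = 3.559 → round up → 4

4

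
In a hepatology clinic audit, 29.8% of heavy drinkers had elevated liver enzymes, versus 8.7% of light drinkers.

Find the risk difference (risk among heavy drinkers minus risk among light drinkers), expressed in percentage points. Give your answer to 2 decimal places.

RD: 21.10

risk difference = 0.2980 − 0.0870 = 0.2110 → 21.10 percentage points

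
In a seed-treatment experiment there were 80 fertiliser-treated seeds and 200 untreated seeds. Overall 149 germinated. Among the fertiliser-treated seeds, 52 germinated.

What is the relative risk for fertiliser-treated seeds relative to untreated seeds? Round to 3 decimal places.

1.340

fertiliser-treated seeds without the outcome: 80 − 52 = 28
untreated seeds with the outcome: 149 − 52 = 97
untreated seeds without the outcome: 200 − 97 = 103
risk, fertiliser-treated seeds = 52/80 = 0.6500
risk, untreated seeds = 97/200 = 0.4850
RR = 0.6500 / 0.4850 = 1.340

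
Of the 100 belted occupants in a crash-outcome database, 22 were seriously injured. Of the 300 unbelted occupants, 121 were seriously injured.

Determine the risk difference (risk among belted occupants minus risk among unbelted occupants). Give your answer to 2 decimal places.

risk, belted occupants = 22/100 = 0.2200
risk, unbelted occupants = 121/300 = 0.4033
risk difference = 0.2200 − 0.4033 = -0.18

RD ≈ -0.18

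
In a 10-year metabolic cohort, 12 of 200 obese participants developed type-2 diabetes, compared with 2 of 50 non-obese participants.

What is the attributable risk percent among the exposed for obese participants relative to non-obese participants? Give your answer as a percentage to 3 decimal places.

risk, obese participants = 12/200 = 0.06000
risk, non-obese participants = 2/50 = 0.04000
AR% = (0.06000 − 0.04000) / 0.06000 = 0.3333 → 33.333%

33.333%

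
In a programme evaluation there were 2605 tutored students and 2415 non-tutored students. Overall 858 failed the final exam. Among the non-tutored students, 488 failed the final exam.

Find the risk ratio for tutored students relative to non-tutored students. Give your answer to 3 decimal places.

RR: 0.703

tutored students with the outcome: 858 − 488 = 370
tutored students without the outcome: 2605 − 370 = 2235
non-tutored students without the outcome: 2415 − 488 = 1927
risk, tutored students = 370/2605 = 0.1420
risk, non-tutored students = 488/2415 = 0.2021
RR = 0.1420 / 0.2021 = 0.703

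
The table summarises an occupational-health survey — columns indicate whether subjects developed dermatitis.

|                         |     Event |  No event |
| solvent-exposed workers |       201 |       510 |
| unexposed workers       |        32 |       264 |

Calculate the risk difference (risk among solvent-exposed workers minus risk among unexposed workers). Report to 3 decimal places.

0.175

risk, solvent-exposed workers = 201/711 = 0.2827
risk, unexposed workers = 32/296 = 0.1081
risk difference = 0.2827 − 0.1081 = 0.175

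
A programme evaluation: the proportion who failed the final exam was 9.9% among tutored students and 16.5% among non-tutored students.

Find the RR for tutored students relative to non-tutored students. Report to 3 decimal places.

RR = 0.0990 / 0.1650 = 0.600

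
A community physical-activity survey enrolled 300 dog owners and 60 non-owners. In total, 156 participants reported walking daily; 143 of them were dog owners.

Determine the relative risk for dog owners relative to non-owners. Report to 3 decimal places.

dog owners without the outcome: 300 − 143 = 157
non-owners with the outcome: 156 − 143 = 13
non-owners without the outcome: 60 − 13 = 47
risk, dog owners = 143/300 = 0.4767
risk, non-owners = 13/60 = 0.2167
RR = 0.4767 / 0.2167 = 2.200

RR: 2.200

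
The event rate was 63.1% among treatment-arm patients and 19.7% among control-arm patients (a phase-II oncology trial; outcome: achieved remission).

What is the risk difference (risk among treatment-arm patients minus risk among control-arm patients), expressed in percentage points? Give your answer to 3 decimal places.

risk difference = 0.6310 − 0.1970 = 0.4340 → 43.400 percentage points

RD = 43.400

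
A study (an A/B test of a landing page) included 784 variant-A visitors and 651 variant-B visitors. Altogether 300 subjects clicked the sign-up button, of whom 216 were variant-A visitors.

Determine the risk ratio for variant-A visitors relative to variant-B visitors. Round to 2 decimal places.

RR ≈ 2.14

variant-A visitors without the outcome: 784 − 216 = 568
variant-B visitors with the outcome: 300 − 216 = 84
variant-B visitors without the outcome: 651 − 84 = 567
risk, variant-A visitors = 216/784 = 0.2755
risk, variant-B visitors = 84/651 = 0.1290
RR = 0.2755 / 0.1290 = 2.14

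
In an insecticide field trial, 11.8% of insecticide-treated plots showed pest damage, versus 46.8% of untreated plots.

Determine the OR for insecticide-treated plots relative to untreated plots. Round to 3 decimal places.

0.152

odds, insecticide-treated plots = 0.1180/0.8820 = 0.1338
odds, untreated plots = 0.4680/0.5320 = 0.8797
OR = 0.1338 / 0.8797 = 0.152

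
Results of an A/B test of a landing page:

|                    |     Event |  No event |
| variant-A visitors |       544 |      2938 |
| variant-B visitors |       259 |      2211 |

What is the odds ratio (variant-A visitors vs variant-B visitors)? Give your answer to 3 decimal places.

OR = (544 × 2211) / (2938 × 259) = 1202784/760942 ≈ 1.581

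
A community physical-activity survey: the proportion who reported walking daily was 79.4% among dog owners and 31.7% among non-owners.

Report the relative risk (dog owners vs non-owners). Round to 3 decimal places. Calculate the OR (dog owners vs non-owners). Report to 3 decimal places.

RR = 0.7940 / 0.3170 = 2.505
odds, dog owners = 0.7940/0.2060 = 3.8544
odds, non-owners = 0.3170/0.6830 = 0.4641
OR = 3.8544 / 0.4641 = 8.305

RR = 2.505; OR = 8.305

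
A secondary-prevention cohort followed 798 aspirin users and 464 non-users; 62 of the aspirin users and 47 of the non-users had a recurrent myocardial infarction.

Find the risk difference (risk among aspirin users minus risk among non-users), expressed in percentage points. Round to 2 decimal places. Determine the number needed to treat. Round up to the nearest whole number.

RD = -2.36; NNT = 43

risk, aspirin users = 62/798 = 0.0777
risk, non-users = 47/464 = 0.1013
risk difference = 0.0777 − 0.1013 = -0.0236 → -2.36 percentage points
absolute risk difference = 0.023599
1 / 0.023599 = 42.375 → round up → 43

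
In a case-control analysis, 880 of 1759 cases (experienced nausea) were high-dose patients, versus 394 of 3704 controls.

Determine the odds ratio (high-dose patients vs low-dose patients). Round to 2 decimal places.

8.41

odds, high-dose patients = 880/394 = 2.2335
odds, low-dose patients = 879/3310 = 0.2656
OR = 2.2335 / 0.2656 = 8.41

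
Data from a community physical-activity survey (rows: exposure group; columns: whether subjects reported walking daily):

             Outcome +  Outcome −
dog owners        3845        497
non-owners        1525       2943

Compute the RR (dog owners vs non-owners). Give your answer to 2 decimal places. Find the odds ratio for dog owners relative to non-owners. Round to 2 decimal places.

RR = 2.59; OR = 14.93

risk, dog owners = 3845/4342 = 0.8855
risk, non-owners = 1525/4468 = 0.3413
RR = 0.8855 / 0.3413 = 2.59
odds, dog owners = 3845/497 = 7.7364
odds, non-owners = 1525/2943 = 0.5182
OR = 7.7364 / 0.5182 = 14.93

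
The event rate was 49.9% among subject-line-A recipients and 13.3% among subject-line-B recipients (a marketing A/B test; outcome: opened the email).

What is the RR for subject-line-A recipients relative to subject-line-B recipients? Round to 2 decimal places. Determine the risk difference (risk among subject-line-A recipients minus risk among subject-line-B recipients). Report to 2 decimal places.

RR = 0.4990 / 0.1330 = 3.75
risk difference = 0.4990 − 0.1330 = 0.37

RR = 3.75; RD = 0.37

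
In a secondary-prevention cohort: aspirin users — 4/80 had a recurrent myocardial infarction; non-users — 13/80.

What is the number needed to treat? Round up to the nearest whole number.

NNT ≈ 9

risk, aspirin users = 4/80 = 0.050000
risk, non-users = 13/80 = 0.162500
absolute risk difference = 0.112500
1 / 0.112500 = 8.889 → round up → 9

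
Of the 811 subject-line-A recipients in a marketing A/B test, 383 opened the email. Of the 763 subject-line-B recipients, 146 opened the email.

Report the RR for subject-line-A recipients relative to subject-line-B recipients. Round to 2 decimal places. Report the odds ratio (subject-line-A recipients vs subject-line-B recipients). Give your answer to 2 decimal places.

risk, subject-line-A recipients = 383/811 = 0.4723
risk, subject-line-B recipients = 146/763 = 0.1913
RR = 0.4723 / 0.1913 = 2.47
odds, subject-line-A recipients = 383/428 = 0.8949
odds, subject-line-B recipients = 146/617 = 0.2366
OR = 0.8949 / 0.2366 = 3.78

RR = 2.47; OR = 3.78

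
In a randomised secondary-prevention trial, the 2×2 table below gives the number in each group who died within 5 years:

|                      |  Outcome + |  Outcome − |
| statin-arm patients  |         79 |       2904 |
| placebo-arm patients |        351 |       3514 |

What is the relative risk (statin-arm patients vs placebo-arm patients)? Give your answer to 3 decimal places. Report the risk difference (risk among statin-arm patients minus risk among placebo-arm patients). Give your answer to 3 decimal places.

risk, statin-arm patients = 79/2983 = 0.02648
risk, placebo-arm patients = 351/3865 = 0.09082
RR = 0.02648 / 0.09082 = 0.292
risk difference = 0.02648 − 0.09082 = -0.064

RR = 0.292; RD = -0.064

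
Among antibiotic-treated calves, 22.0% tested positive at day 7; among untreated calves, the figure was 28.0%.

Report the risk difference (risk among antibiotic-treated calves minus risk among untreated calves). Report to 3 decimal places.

risk difference = 0.2200 − 0.2800 = -0.060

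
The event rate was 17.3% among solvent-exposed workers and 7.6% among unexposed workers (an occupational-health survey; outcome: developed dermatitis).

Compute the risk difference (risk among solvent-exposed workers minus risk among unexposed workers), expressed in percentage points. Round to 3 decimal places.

RD ≈ 9.700

risk difference = 0.1730 − 0.0760 = 0.0970 → 9.700 percentage points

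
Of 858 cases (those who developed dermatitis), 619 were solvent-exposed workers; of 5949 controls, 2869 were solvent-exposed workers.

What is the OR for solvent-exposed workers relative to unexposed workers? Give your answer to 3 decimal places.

OR = (619 × 3080) / (2869 × 239) = 1906520/685691 ≈ 2.780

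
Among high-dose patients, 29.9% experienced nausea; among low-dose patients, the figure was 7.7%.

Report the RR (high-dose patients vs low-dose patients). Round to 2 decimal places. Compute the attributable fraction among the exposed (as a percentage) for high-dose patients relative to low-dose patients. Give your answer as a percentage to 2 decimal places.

RR = 3.88; AR% = 74.25%

RR = 0.2990 / 0.0770 = 3.88
AR% = (0.2990 − 0.0770) / 0.2990 = 0.7425 → 74.25%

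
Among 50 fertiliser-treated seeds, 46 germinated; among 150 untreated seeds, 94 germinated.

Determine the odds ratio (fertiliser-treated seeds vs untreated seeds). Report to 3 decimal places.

odds, fertiliser-treated seeds = 46/4 = 11.5000
odds, untreated seeds = 94/56 = 1.6786
OR = 11.5000 / 1.6786 = 6.851

OR: 6.851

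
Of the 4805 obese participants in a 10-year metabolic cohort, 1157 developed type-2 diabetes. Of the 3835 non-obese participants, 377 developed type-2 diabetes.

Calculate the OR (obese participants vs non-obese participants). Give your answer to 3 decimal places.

OR = (1157 × 3458) / (3648 × 377) = 4000906/1375296 ≈ 2.909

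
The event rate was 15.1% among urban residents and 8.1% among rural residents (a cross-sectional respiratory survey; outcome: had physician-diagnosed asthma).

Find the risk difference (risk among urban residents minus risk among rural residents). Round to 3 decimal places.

risk difference = 0.1510 − 0.0810 = 0.070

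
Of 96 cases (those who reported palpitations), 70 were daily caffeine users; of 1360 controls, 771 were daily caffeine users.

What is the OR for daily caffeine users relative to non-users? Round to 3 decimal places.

odds, daily caffeine users = 70/771 = 0.09079
odds, non-users = 26/589 = 0.04414
OR = 0.09079 / 0.04414 = 2.057

OR = 2.057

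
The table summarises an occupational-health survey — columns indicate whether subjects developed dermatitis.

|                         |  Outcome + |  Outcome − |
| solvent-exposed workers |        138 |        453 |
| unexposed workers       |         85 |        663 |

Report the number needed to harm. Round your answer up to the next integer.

risk, solvent-exposed workers = 138/591 = 0.233503
risk, unexposed workers = 85/748 = 0.113636
absolute risk difference = 0.119866
1 / 0.119866 = 8.343 → round up → 9

NNH ≈ 9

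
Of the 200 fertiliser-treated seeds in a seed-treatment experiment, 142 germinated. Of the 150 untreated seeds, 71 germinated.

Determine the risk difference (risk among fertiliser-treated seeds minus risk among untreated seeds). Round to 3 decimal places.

RD = 0.237

risk, fertiliser-treated seeds = 142/200 = 0.7100
risk, untreated seeds = 71/150 = 0.4733
risk difference = 0.7100 − 0.4733 = 0.237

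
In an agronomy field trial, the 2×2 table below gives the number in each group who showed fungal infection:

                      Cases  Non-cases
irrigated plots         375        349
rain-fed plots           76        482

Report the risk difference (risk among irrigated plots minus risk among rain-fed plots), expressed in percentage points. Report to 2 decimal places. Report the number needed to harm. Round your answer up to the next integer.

RD = 38.18; NNH = 3

risk, irrigated plots = 375/724 = 0.5180
risk, rain-fed plots = 76/558 = 0.1362
risk difference = 0.5180 − 0.1362 = 0.3818 → 38.18 percentage points
absolute risk difference = 0.381755
1 / 0.381755 = 2.619 → round up → 3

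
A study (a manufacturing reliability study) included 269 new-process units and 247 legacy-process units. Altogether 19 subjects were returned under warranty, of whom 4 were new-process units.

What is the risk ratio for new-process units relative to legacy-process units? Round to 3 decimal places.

new-process units without the outcome: 269 − 4 = 265
legacy-process units with the outcome: 19 − 4 = 15
legacy-process units without the outcome: 247 − 15 = 232
risk, new-process units = 4/269 = 0.01487
risk, legacy-process units = 15/247 = 0.06073
RR = 0.01487 / 0.06073 = 0.245

RR: 0.245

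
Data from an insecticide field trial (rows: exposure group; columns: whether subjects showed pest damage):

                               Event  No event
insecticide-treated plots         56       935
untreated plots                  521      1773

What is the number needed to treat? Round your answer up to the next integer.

6

risk, insecticide-treated plots = 56/991 = 0.056509
risk, untreated plots = 521/2294 = 0.227114
absolute risk difference = 0.170606
1 / 0.170606 = 5.861 → round up → 6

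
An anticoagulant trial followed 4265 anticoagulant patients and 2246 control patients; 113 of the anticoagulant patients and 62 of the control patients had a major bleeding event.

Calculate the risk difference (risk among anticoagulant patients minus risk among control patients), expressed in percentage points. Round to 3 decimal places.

risk, anticoagulant patients = 113/4265 = 0.02649
risk, control patients = 62/2246 = 0.02760
risk difference = 0.02649 − 0.02760 = -0.00111 → -0.111 percentage points

RD: -0.111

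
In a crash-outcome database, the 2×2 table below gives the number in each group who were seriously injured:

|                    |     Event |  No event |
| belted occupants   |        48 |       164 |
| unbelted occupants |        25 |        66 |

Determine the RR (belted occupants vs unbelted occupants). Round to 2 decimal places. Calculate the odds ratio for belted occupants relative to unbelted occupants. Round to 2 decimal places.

risk, belted occupants = 48/212 = 0.2264
risk, unbelted occupants = 25/91 = 0.2747
RR = 0.2264 / 0.2747 = 0.82
OR = (48 × 66) / (164 × 25) = 3168/4100 ≈ 0.77

RR = 0.82; OR = 0.77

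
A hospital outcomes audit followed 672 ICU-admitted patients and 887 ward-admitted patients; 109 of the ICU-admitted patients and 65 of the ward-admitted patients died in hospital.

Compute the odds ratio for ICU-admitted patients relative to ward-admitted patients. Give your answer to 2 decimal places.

OR = 2.45

odds, ICU-admitted patients = 109/563 = 0.1936
odds, ward-admitted patients = 65/822 = 0.0791
OR = 0.1936 / 0.0791 = 2.45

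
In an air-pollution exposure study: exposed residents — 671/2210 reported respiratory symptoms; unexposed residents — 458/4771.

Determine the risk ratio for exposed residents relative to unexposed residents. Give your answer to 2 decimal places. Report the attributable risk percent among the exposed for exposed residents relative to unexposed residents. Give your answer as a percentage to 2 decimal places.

RR = 3.16; AR% = 68.38%

risk, exposed residents = 671/2210 = 0.3036
risk, unexposed residents = 458/4771 = 0.0960
RR = 0.3036 / 0.0960 = 3.16
AR% = (0.3036 − 0.0960) / 0.3036 = 0.6838 → 68.38%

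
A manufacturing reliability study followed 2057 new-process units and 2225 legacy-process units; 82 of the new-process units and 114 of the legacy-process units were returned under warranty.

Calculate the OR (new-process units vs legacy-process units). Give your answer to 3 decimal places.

OR = (82 × 2111) / (1975 × 114) = 173102/225150 ≈ 0.769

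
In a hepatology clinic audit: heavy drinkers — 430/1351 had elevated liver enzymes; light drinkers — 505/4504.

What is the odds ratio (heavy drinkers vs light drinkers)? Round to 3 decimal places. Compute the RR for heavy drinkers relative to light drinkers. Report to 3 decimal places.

OR = 3.697; RR = 2.839

odds, heavy drinkers = 430/921 = 0.4669
odds, light drinkers = 505/3999 = 0.1263
OR = 0.4669 / 0.1263 = 3.697
risk, heavy drinkers = 430/1351 = 0.3183
risk, light drinkers = 505/4504 = 0.1121
RR = 0.3183 / 0.1121 = 2.839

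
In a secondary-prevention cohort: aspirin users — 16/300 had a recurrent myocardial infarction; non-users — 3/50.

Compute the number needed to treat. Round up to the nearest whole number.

risk, aspirin users = 16/300 = 0.053333
risk, non-users = 3/50 = 0.060000
absolute risk difference = 0.006667
1 / 0.006667 = 149.993 → round up → 150

150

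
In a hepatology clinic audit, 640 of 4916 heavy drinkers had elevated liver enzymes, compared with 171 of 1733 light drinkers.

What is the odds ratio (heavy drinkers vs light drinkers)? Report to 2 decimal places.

odds, heavy drinkers = 640/4276 = 0.1497
odds, light drinkers = 171/1562 = 0.1095
OR = 0.1497 / 0.1095 = 1.37

OR = 1.37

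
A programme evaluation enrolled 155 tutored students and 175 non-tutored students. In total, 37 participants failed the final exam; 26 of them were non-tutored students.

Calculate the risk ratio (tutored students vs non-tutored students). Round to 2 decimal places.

tutored students with the outcome: 37 − 26 = 11
tutored students without the outcome: 155 − 11 = 144
non-tutored students without the outcome: 175 − 26 = 149
risk, tutored students = 11/155 = 0.0710
risk, non-tutored students = 26/175 = 0.1486
RR = 0.0710 / 0.1486 = 0.48

0.48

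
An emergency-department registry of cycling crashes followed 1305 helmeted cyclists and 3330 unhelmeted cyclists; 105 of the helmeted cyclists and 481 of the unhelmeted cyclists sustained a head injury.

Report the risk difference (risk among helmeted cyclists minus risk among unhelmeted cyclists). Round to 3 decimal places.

risk, helmeted cyclists = 105/1305 = 0.0805
risk, unhelmeted cyclists = 481/3330 = 0.1444
risk difference = 0.0805 − 0.1444 = -0.064

RD = -0.064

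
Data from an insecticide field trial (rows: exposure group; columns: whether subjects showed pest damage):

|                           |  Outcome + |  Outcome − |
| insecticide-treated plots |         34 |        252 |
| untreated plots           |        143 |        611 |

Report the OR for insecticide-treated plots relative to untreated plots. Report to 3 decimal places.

OR = (34 × 611) / (252 × 143) = 20774/36036 ≈ 0.576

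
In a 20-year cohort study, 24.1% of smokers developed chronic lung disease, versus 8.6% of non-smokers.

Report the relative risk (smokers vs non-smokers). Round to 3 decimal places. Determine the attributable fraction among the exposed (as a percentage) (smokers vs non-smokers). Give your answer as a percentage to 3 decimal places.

RR = 0.2410 / 0.0860 = 2.802
AR% = (0.2410 − 0.0860) / 0.2410 = 0.6432 → 64.315%

RR = 2.802; AR% = 64.315%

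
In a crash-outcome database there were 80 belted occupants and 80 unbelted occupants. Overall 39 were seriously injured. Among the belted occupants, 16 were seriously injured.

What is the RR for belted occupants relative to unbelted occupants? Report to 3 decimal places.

belted occupants without the outcome: 80 − 16 = 64
unbelted occupants with the outcome: 39 − 16 = 23
unbelted occupants without the outcome: 80 − 23 = 57
risk, belted occupants = 16/80 = 0.2000
risk, unbelted occupants = 23/80 = 0.2875
RR = 0.2000 / 0.2875 = 0.696

0.696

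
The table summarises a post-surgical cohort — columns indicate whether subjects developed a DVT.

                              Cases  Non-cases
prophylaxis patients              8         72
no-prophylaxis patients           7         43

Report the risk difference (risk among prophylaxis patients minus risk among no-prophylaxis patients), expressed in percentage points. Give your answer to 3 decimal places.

risk, prophylaxis patients = 8/80 = 0.1000
risk, no-prophylaxis patients = 7/50 = 0.1400
risk difference = 0.1000 − 0.1400 = -0.0400 → -4.000 percentage points

-4.000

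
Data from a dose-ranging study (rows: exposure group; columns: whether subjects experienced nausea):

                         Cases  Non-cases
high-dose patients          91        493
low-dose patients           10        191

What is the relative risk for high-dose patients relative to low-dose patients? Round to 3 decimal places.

3.132

risk, high-dose patients = 91/584 = 0.15582
risk, low-dose patients = 10/201 = 0.04975
RR = 0.15582 / 0.04975 = 3.132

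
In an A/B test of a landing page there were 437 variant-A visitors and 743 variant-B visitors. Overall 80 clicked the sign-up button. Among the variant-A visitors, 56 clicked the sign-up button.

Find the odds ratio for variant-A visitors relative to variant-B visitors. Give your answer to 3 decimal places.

variant-A visitors without the outcome: 437 − 56 = 381
variant-B visitors with the outcome: 80 − 56 = 24
variant-B visitors without the outcome: 743 − 24 = 719
OR = (56 × 719) / (381 × 24) = 40264/9144 ≈ 4.403

4.403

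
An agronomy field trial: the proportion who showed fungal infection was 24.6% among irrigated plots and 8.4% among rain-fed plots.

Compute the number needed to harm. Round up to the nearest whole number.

7

absolute risk difference = 0.162000
1 / 0.162000 = 6.173 → round up → 7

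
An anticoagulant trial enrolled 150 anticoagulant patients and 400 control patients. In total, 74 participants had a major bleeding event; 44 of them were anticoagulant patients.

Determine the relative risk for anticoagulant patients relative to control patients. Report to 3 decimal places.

3.911

anticoagulant patients without the outcome: 150 − 44 = 106
control patients with the outcome: 74 − 44 = 30
control patients without the outcome: 400 − 30 = 370
risk, anticoagulant patients = 44/150 = 0.2933
risk, control patients = 30/400 = 0.0750
RR = 0.2933 / 0.0750 = 3.911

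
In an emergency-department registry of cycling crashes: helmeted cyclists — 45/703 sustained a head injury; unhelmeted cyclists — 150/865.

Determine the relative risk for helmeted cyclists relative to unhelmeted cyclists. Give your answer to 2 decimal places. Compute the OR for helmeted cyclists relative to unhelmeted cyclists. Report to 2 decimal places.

risk, helmeted cyclists = 45/703 = 0.0640
risk, unhelmeted cyclists = 150/865 = 0.1734
RR = 0.0640 / 0.1734 = 0.37
OR = (45 × 715) / (658 × 150) = 32175/98700 ≈ 0.33

RR = 0.37; OR = 0.33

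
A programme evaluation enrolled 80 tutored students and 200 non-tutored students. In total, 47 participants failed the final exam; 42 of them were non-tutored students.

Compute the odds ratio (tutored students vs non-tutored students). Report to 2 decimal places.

OR = 0.25

tutored students with the outcome: 47 − 42 = 5
tutored students without the outcome: 80 − 5 = 75
non-tutored students without the outcome: 200 − 42 = 158
OR = (5 × 158) / (75 × 42) = 790/3150 ≈ 0.25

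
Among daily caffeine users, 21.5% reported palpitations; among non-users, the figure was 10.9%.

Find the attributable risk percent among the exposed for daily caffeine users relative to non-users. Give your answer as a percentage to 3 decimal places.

AR% = (0.2150 − 0.1090) / 0.2150 = 0.4930 → 49.302%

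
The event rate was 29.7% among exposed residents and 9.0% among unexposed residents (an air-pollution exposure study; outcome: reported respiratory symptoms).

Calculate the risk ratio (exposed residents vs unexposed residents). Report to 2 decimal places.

RR = 0.2970 / 0.0900 = 3.30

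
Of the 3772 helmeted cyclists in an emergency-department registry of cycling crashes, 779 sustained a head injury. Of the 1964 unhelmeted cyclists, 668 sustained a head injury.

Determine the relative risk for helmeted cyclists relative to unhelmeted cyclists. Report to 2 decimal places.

0.61

risk, helmeted cyclists = 779/3772 = 0.2065
risk, unhelmeted cyclists = 668/1964 = 0.3401
RR = 0.2065 / 0.3401 = 0.61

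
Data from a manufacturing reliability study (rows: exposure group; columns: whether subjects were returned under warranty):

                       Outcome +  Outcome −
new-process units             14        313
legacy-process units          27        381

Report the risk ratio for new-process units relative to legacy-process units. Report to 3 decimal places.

risk, new-process units = 14/327 = 0.04281
risk, legacy-process units = 27/408 = 0.06618
RR = 0.04281 / 0.06618 = 0.647

RR: 0.647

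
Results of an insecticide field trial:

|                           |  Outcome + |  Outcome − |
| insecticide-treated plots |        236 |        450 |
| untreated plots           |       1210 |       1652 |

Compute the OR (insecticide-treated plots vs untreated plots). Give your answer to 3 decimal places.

OR = 0.716

odds, insecticide-treated plots = 236/450 = 0.5244
odds, untreated plots = 1210/1652 = 0.7324
OR = 0.5244 / 0.7324 = 0.716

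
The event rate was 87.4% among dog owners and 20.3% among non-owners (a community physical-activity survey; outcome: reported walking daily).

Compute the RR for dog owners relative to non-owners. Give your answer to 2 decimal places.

RR = 0.8740 / 0.2030 = 4.31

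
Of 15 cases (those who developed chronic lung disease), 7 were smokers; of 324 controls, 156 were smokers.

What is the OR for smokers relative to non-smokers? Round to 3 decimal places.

0.942

odds, smokers = 7/156 = 0.04487
odds, non-smokers = 8/168 = 0.04762
OR = 0.04487 / 0.04762 = 0.942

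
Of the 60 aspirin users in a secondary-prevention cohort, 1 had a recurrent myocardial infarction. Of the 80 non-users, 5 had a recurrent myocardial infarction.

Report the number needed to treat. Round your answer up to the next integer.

NNT: 22

risk, aspirin users = 1/60 = 0.016667
risk, non-users = 5/80 = 0.062500
absolute risk difference = 0.045833
1 / 0.045833 = 21.818 → round up → 22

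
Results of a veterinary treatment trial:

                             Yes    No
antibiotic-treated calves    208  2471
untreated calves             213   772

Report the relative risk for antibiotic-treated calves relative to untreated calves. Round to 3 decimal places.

0.359

risk, antibiotic-treated calves = 208/2679 = 0.0776
risk, untreated calves = 213/985 = 0.2162
RR = 0.0776 / 0.2162 = 0.359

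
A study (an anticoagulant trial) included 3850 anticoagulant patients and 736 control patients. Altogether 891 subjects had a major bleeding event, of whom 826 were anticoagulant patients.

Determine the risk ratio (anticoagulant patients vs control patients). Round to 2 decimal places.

2.43

anticoagulant patients without the outcome: 3850 − 826 = 3024
control patients with the outcome: 891 − 826 = 65
control patients without the outcome: 736 − 65 = 671
risk, anticoagulant patients = 826/3850 = 0.2145
risk, control patients = 65/736 = 0.0883
RR = 0.2145 / 0.0883 = 2.43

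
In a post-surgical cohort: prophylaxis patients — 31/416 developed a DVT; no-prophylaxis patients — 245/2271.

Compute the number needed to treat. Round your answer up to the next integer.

risk, prophylaxis patients = 31/416 = 0.074519
risk, no-prophylaxis patients = 245/2271 = 0.107882
absolute risk difference = 0.033363
1 / 0.033363 = 29.973 → round up → 30

30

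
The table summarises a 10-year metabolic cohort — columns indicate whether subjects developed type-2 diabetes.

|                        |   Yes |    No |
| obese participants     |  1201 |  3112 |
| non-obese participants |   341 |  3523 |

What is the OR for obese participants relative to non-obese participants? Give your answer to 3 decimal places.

OR = (1201 × 3523) / (3112 × 341) = 4231123/1061192 ≈ 3.987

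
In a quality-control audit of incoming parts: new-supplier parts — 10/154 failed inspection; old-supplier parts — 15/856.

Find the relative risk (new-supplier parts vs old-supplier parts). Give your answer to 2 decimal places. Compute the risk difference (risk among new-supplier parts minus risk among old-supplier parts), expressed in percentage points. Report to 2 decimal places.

RR = 3.71; RD = 4.74

risk, new-supplier parts = 10/154 = 0.06494
risk, old-supplier parts = 15/856 = 0.01752
RR = 0.06494 / 0.01752 = 3.71
risk difference = 0.06494 − 0.01752 = 0.04741 → 4.74 percentage points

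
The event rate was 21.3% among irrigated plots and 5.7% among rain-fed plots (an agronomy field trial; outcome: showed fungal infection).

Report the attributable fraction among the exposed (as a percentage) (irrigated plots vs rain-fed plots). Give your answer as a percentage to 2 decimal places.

AR% = (0.2130 − 0.0570) / 0.2130 = 0.7324 → 73.24%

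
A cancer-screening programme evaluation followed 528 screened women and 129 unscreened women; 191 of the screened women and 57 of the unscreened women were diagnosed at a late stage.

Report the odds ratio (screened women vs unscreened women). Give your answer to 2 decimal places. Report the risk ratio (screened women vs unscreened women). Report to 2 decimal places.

OR = 0.72; RR = 0.82

odds, screened women = 191/337 = 0.5668
odds, unscreened women = 57/72 = 0.7917
OR = 0.5668 / 0.7917 = 0.72
risk, screened women = 191/528 = 0.3617
risk, unscreened women = 57/129 = 0.4419
RR = 0.3617 / 0.4419 = 0.82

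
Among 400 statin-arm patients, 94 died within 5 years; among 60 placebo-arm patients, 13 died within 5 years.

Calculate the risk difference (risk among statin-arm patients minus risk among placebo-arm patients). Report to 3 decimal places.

RD ≈ 0.018

risk, statin-arm patients = 94/400 = 0.2350
risk, placebo-arm patients = 13/60 = 0.2167
risk difference = 0.2350 − 0.2167 = 0.018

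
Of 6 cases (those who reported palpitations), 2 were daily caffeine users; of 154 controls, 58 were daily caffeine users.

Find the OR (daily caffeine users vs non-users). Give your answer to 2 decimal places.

0.83

odds, daily caffeine users = 2/58 = 0.03448
odds, non-users = 4/96 = 0.04167
OR = 0.03448 / 0.04167 = 0.83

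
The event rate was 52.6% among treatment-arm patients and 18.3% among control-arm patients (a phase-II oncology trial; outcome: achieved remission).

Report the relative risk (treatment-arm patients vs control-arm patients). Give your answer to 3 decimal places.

RR = 0.5260 / 0.1830 = 2.874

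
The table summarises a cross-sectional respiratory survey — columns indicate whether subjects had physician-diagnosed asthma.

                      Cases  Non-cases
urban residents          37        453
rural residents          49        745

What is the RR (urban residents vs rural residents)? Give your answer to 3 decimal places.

1.224

risk, urban residents = 37/490 = 0.0755
risk, rural residents = 49/794 = 0.0617
RR = 0.0755 / 0.0617 = 1.224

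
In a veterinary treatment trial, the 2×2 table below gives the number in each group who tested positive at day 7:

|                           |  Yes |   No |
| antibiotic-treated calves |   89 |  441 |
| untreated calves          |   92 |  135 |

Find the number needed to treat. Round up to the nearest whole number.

risk, antibiotic-treated calves = 89/530 = 0.167925
risk, untreated calves = 92/227 = 0.405286
absolute risk difference = 0.237362
1 / 0.237362 = 4.213 → round up → 5

NNT ≈ 5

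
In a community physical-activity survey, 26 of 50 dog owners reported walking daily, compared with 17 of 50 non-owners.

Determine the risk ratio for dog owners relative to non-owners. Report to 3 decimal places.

risk, dog owners = 26/50 = 0.5200
risk, non-owners = 17/50 = 0.3400
RR = 0.5200 / 0.3400 = 1.529

1.529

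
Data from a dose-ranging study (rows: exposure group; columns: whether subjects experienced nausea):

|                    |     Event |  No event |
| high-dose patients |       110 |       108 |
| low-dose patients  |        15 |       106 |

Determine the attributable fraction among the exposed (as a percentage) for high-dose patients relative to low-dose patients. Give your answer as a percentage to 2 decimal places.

risk, high-dose patients = 110/218 = 0.5046
risk, low-dose patients = 15/121 = 0.1240
AR% = (0.5046 − 0.1240) / 0.5046 = 0.7543 → 75.43%

75.43%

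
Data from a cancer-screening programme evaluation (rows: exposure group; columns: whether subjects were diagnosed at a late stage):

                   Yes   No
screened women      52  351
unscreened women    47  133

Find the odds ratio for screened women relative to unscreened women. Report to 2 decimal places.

OR = (52 × 133) / (351 × 47) = 6916/16497 ≈ 0.42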